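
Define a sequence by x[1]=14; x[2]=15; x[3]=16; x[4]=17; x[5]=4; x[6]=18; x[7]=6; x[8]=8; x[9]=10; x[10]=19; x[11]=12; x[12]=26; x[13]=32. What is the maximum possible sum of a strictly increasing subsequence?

Let S[i] be the best sum of a strictly increasing subsequence ending at i:
i:       1   2   3   4   5   6   7   8   9  10  11  12  13
x[i]:   14  15  16  17   4  18   6   8  10  19  12  26  32
S:      14  29  45  62   4  80  10  18  28  99  40 125 157
Maximum is 157 (e.g. 14 + 15 + 16 + 17 + 18 + 19 + 26 + 32).

157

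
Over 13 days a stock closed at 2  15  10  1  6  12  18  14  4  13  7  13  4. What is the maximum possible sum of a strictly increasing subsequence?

42

Let S[i] be the best sum of a strictly increasing subsequence ending at i:
i:      1  2  3  4  5  6  7  8  9 10 11 12 13
a[i]:   2 15 10  1  6 12 18 14  4 13  7 13  4
S:      2 17 12  1  8 24 42 38  6 37 15 37  6
Maximum is 42 (e.g. 2 + 10 + 12 + 18).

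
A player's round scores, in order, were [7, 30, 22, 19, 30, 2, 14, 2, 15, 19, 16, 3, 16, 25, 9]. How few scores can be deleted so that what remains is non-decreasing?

Fewest deletions = n − (longest non-decreasing subsequence).
i:      1  2  3  4  5  6  7  8  9 10 11 12 13 14 15
a[i]:   7 30 22 19 30  2 14  2 15 19 16  3 16 25  9
dp:     1  2  2  2  3  1  2  2  3  4  4  3  5  6  4
max dp = 6, so deletions = 15 − 6 = 9.

9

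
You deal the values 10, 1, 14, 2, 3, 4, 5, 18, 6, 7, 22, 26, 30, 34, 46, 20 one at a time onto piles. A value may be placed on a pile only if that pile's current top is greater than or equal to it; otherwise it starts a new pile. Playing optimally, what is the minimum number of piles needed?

Place each on the leftmost legal pile:
10 → new pile 1 (tops now [10])
1 → pile 1 (tops now [1])
14 → new pile 2 (tops now [1, 14])
2 → pile 2 (tops now [1, 2])
3 → new pile 3 (tops now [1, 2, 3])
4 → new pile 4 (tops now [1, 2, 3, 4])
5 → new pile 5 (tops now [1, 2, 3, 4, 5])
18 → new pile 6 (tops now [1, 2, 3, 4, 5, 18])
6 → pile 6 (tops now [1, 2, 3, 4, 5, 6])
7 → new pile 7 (tops now [1, 2, 3, 4, 5, 6, 7])
22 → new pile 8 (tops now [1, 2, 3, 4, 5, 6, 7, 22])
26 → new pile 9 (tops now [1, 2, 3, 4, 5, 6, 7, 22, 26])
30 → new pile 10 (tops now [1, 2, 3, 4, 5, 6, 7, 22, 26, 30])
34 → new pile 11 (tops now [1, 2, 3, 4, 5, 6, 7, 22, 26, 30, 34])
46 → new pile 12 (tops now [1, 2, 3, 4, 5, 6, 7, 22, 26, 30, 34, 46])
20 → pile 8 (tops now [1, 2, 3, 4, 5, 6, 7, 20, 26, 30, 34, 46])
Twelve piles.

12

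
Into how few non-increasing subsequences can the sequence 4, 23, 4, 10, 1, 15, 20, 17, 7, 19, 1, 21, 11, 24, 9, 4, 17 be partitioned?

7

Place each on the leftmost legal pile:
4 → new pile 1 (tops now [4])
23 → new pile 2 (tops now [4, 23])
4 → pile 1 (tops now [4, 23])
10 → pile 2 (tops now [4, 10])
1 → pile 1 (tops now [1, 10])
15 → new pile 3 (tops now [1, 10, 15])
20 → new pile 4 (tops now [1, 10, 15, 20])
17 → pile 4 (tops now [1, 10, 15, 17])
7 → pile 2 (tops now [1, 7, 15, 17])
19 → new pile 5 (tops now [1, 7, 15, 17, 19])
1 → pile 1 (tops now [1, 7, 15, 17, 19])
21 → new pile 6 (tops now [1, 7, 15, 17, 19, 21])
11 → pile 3 (tops now [1, 7, 11, 17, 19, 21])
24 → new pile 7 (tops now [1, 7, 11, 17, 19, 21, 24])
9 → pile 3 (tops now [1, 7, 9, 17, 19, 21, 24])
4 → pile 2 (tops now [1, 4, 9, 17, 19, 21, 24])
17 → pile 4 (tops now [1, 4, 9, 17, 19, 21, 24])
Seven piles.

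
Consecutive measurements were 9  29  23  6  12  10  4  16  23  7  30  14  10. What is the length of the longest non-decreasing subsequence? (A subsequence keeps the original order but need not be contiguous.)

5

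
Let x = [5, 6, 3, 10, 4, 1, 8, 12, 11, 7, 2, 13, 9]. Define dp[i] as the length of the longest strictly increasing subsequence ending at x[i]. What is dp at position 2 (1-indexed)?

dp[i] = 1 + max{dp[j] : j<i, x[j]<x[i]} (or 1 if no such j):
i:      1  2  3  4  5  6  7  8  9 10 11 12 13
x[i]:   5  6  3 10  4  1  8 12 11  7  2 13  9
dp:     1  2  1  3  2  1  3  4  4  3  2  5  4
At index 2 the value is 2.

2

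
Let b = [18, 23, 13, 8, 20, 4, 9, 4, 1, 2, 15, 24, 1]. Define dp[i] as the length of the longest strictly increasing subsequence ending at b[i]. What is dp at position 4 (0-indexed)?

dp[i] = 1 + max{dp[j] : j<i, b[j]<b[i]} (or 1 if no such j):
i:      0  1  2  3  4  5  6  7  8  9 10 11 12
b[i]:  18 23 13  8 20  4  9  4  1  2 15 24  1
dp:     1  2  1  1  2  1  2  1  1  2  3  4  1
At index 4 the value is 2.

2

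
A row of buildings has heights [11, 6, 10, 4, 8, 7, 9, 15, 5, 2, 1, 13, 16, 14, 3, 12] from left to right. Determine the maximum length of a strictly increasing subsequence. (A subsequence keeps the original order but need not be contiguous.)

Track the smallest tail for each achievable length (strict):
11 → extends → [11]
6 → replaces 11 → [6]
10 → extends → [6, 10]
4 → replaces 6 → [4, 10]
8 → replaces 10 → [4, 8]
7 → replaces 8 → [4, 7]
9 → extends → [4, 7, 9]
15 → extends → [4, 7, 9, 15]
5 → replaces 7 → [4, 5, 9, 15]
2 → replaces 4 → [2, 5, 9, 15]
1 → replaces 2 → [1, 5, 9, 15]
13 → replaces 15 → [1, 5, 9, 13]
16 → extends → [1, 5, 9, 13, 16]
14 → replaces 16 → [1, 5, 9, 13, 14]
3 → replaces 5 → [1, 3, 9, 13, 14]
12 → replaces 13 → [1, 3, 9, 12, 14]
Five tails, so the longest strictly increasing subsequence has length 5 (e.g. 6, 8, 9, 15, 16).

5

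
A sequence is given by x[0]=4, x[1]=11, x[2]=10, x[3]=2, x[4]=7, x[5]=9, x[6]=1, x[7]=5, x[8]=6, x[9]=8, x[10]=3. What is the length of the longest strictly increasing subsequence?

4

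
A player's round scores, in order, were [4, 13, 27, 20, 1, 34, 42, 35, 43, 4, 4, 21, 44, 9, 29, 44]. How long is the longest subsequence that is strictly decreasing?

4

Let dp[i] be the longest strictly decreasing subsequence ending at i:
i:      1  2  3  4  5  6  7  8  9 10 11 12 13 14 15 16
a[i]:   4 13 27 20  1 34 42 35 43  4  4 21 44  9 29 44
dp:     1  1  1  2  3  1  1  2  1  3  3  3  1  4  3  1
Maximum is 4.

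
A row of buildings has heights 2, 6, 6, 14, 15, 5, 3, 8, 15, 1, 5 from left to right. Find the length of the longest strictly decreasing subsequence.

Let dp[i] be the longest strictly decreasing subsequence ending at i:
i:      1  2  3  4  5  6  7  8  9 10 11
a[i]:   2  6  6 14 15  5  3  8 15  1  5
dp:     1  1  1  1  1  2  3  2  1  4  3
Maximum is 4.

4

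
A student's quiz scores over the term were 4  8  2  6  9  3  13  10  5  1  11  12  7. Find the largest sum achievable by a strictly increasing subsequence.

54

Let S[i] be the best sum of a strictly increasing subsequence ending at i:
i:      1  2  3  4  5  6  7  8  9 10 11 12 13
a[i]:   4  8  2  6  9  3 13 10  5  1 11 12  7
S:      4 12  2 10 21  5 34 31 10  1 42 54 17
Maximum is 54 (e.g. 4 + 8 + 9 + 10 + 11 + 12).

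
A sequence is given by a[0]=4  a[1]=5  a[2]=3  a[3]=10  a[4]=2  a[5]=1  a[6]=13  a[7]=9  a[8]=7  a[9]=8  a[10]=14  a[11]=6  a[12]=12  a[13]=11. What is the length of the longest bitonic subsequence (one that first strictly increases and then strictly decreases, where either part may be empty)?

inc[i] = longest strictly increasing subsequence ending at i; dec[i] = longest strictly decreasing subsequence starting at i:
i:      0  1  2  3  4  5  6  7  8  9 10 11 12 13
a[i]:   4  5  3 10  2  1 13  9  7  8 14  6 12 11
inc:    1  2  1  3  1  1  4  3  3  4  5  3  5  5
dec:    4  4  3  4  2  1  4  3  2  2  3  1  2  1
Best peak at i=6 (value 13): inc=4, dec=4, length 4+4−1 = 7.

7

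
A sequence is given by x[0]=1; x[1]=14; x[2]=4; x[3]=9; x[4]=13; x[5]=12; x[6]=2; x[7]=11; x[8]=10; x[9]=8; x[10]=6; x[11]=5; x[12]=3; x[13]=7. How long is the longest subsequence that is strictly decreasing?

9

Negate each value so 'decreasing' becomes 'increasing', then run patience tails on the negated sequence:
-1 → extends → [-1]
-14 → replaces -1 → [-14]
-4 → extends → [-14, -4]
-9 → replaces -4 → [-14, -9]
-13 → replaces -9 → [-14, -13]
-12 → extends → [-14, -13, -12]
-2 → extends → [-14, -13, -12, -2]
-11 → replaces -2 → [-14, -13, -12, -11]
-10 → extends → [-14, -13, -12, -11, -10]
-8 → extends → [-14, -13, -12, -11, -10, -8]
-6 → extends → [-14, -13, -12, -11, -10, -8, -6]
-5 → extends → [-14, -13, -12, -11, -10, -8, -6, -5]
-3 → extends → [-14, -13, -12, -11, -10, -8, -6, -5, -3]
-7 → replaces -6 → [-14, -13, -12, -11, -10, -8, -7, -5, -3]
Nine tails, so the longest strictly decreasing subsequence of the original has length 9.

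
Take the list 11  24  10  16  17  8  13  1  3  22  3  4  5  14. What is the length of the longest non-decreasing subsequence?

Let dp[i] be the length of the longest such subsequence ending at index i:
i:      1  2  3  4  5  6  7  8  9 10 11 12 13 14
a[i]:  11 24 10 16 17  8 13  1  3 22  3  4  5 14
dp:     1  2  1  2  3  1  2  1  2  4  3  4  5  6
Maximum dp value is 6.

6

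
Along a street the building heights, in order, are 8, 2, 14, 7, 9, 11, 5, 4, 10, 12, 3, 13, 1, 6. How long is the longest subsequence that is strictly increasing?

Track the smallest tail for each achievable length (strict):
8 → extends → [8]
2 → replaces 8 → [2]
14 → extends → [2, 14]
7 → replaces 14 → [2, 7]
9 → extends → [2, 7, 9]
11 → extends → [2, 7, 9, 11]
5 → replaces 7 → [2, 5, 9, 11]
4 → replaces 5 → [2, 4, 9, 11]
10 → replaces 11 → [2, 4, 9, 10]
12 → extends → [2, 4, 9, 10, 12]
3 → replaces 4 → [2, 3, 9, 10, 12]
13 → extends → [2, 3, 9, 10, 12, 13]
1 → replaces 2 → [1, 3, 9, 10, 12, 13]
6 → replaces 9 → [1, 3, 6, 10, 12, 13]
Six tails, so the longest strictly increasing subsequence has length 6 (e.g. 2, 7, 9, 11, 12, 13).

6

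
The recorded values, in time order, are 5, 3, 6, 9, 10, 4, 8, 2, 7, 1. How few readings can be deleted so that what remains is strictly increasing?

6

Fewest deletions = n − (longest strictly increasing subsequence).
Patience tails:
5 → extends → [5]
3 → replaces 5 → [3]
6 → extends → [3, 6]
9 → extends → [3, 6, 9]
10 → extends → [3, 6, 9, 10]
4 → replaces 6 → [3, 4, 9, 10]
8 → replaces 9 → [3, 4, 8, 10]
2 → replaces 3 → [2, 4, 8, 10]
7 → replaces 8 → [2, 4, 7, 10]
1 → replaces 2 → [1, 4, 7, 10]
Longest strictly increasing subsequence has length 4, so deletions = 10 − 4 = 6.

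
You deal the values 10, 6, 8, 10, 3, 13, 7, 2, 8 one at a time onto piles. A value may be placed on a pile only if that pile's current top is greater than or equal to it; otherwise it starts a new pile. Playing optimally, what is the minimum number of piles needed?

4

Place each on the leftmost legal pile:
10 → new pile 1 (tops now [10])
6 → pile 1 (tops now [6])
8 → new pile 2 (tops now [6, 8])
10 → new pile 3 (tops now [6, 8, 10])
3 → pile 1 (tops now [3, 8, 10])
13 → new pile 4 (tops now [3, 8, 10, 13])
7 → pile 2 (tops now [3, 7, 10, 13])
2 → pile 1 (tops now [2, 7, 10, 13])
8 → pile 3 (tops now [2, 7, 8, 13])
Four piles.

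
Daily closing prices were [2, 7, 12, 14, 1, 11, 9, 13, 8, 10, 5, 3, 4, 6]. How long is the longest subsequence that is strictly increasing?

Track the smallest tail for each achievable length (strict):
2 → extends → [2]
7 → extends → [2, 7]
12 → extends → [2, 7, 12]
14 → extends → [2, 7, 12, 14]
1 → replaces 2 → [1, 7, 12, 14]
11 → replaces 12 → [1, 7, 11, 14]
9 → replaces 11 → [1, 7, 9, 14]
13 → replaces 14 → [1, 7, 9, 13]
8 → replaces 9 → [1, 7, 8, 13]
10 → replaces 13 → [1, 7, 8, 10]
5 → replaces 7 → [1, 5, 8, 10]
3 → replaces 5 → [1, 3, 8, 10]
4 → replaces 8 → [1, 3, 4, 10]
6 → replaces 10 → [1, 3, 4, 6]
Four tails, so the longest strictly increasing subsequence has length 4 (e.g. 2, 7, 12, 14).

4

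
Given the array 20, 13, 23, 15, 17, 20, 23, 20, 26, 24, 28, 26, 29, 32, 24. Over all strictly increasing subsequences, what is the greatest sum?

203

Let S[i] be the best sum of a strictly increasing subsequence ending at i:
i:       1   2   3   4   5   6   7   8   9  10  11  12  13  14  15
a[i]:   20  13  23  15  17  20  23  20  26  24  28  26  29  32  24
S:      20  13  43  28  45  65  88  65 114 112 142 138 171 203 112
Maximum is 203 (e.g. 13 + 15 + 17 + 20 + 23 + 26 + 28 + 29 + 32).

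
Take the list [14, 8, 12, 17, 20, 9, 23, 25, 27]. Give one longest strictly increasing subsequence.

8, 12, 17, 20, 23, 25, 27

Patience tails give the LIS length; then backtrack through the dp parents:
14 → extends → [14]
8 → replaces 14 → [8]
12 → extends → [8, 12]
17 → extends → [8, 12, 17]
20 → extends → [8, 12, 17, 20]
9 → replaces 12 → [8, 9, 17, 20]
23 → extends → [8, 9, 17, 20, 23]
25 → extends → [8, 9, 17, 20, 23, 25]
27 → extends → [8, 9, 17, 20, 23, 25, 27]
Length 7; one witness is 8, 12, 17, 20, 23, 25, 27.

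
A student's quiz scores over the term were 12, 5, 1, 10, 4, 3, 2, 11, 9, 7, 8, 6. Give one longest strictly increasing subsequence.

1, 4, 7, 8

Patience tails give the LIS length; then backtrack through the dp parents:
12 → extends → [12]
5 → replaces 12 → [5]
1 → replaces 5 → [1]
10 → extends → [1, 10]
4 → replaces 10 → [1, 4]
3 → replaces 4 → [1, 3]
2 → replaces 3 → [1, 2]
11 → extends → [1, 2, 11]
9 → replaces 11 → [1, 2, 9]
7 → replaces 9 → [1, 2, 7]
8 → extends → [1, 2, 7, 8]
6 → replaces 7 → [1, 2, 6, 8]
Length 4; one witness is 1, 4, 7, 8.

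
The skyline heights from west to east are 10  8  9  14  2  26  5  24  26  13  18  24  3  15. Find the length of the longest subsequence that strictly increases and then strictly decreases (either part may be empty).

7

inc[i] = longest strictly increasing subsequence ending at i; dec[i] = longest strictly decreasing subsequence starting at i:
i:      1  2  3  4  5  6  7  8  9 10 11 12 13 14
a[i]:  10  8  9 14  2 26  5 24 26 13 18 24  3 15
inc:    1  1  2  3  1  4  2  4  5  3  4  5  2  4
dec:    4  3  3  3  1  4  2  3  3  2  2  2  1  1
Best peak at i=6 (value 26): inc=4, dec=4, length 4+4−1 = 7.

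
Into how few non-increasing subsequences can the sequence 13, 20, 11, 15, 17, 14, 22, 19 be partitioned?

4

Place each on the leftmost legal pile:
13 → new pile 1 (tops now [13])
20 → new pile 2 (tops now [13, 20])
11 → pile 1 (tops now [11, 20])
15 → pile 2 (tops now [11, 15])
17 → new pile 3 (tops now [11, 15, 17])
14 → pile 2 (tops now [11, 14, 17])
22 → new pile 4 (tops now [11, 14, 17, 22])
19 → pile 4 (tops now [11, 14, 17, 19])
Four piles.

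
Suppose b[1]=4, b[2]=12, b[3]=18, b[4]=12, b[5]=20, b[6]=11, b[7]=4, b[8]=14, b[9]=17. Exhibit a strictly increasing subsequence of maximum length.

Patience tails give the LIS length; then backtrack through the dp parents:
4 → extends → [4]
12 → extends → [4, 12]
18 → extends → [4, 12, 18]
12 → already a tail → [4, 12, 18]
20 → extends → [4, 12, 18, 20]
11 → replaces 12 → [4, 11, 18, 20]
4 → already a tail → [4, 11, 18, 20]
14 → replaces 18 → [4, 11, 14, 20]
17 → replaces 20 → [4, 11, 14, 17]
Length 4; one witness is 4, 12, 18, 20.

4, 12, 18, 20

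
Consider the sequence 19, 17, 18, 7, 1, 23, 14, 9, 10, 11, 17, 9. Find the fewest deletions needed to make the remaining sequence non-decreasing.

Fewest deletions = n − (longest non-decreasing subsequence).
Patience tails:
19 → extends → [19]
17 → replaces 19 → [17]
18 → extends → [17, 18]
7 → replaces 17 → [7, 18]
1 → replaces 7 → [1, 18]
23 → extends → [1, 18, 23]
14 → replaces 18 → [1, 14, 23]
9 → replaces 14 → [1, 9, 23]
10 → replaces 23 → [1, 9, 10]
11 → extends → [1, 9, 10, 11]
17 → extends → [1, 9, 10, 11, 17]
9 → replaces 10 → [1, 9, 9, 11, 17]
Longest non-decreasing subsequence has length 5, so deletions = 12 − 5 = 7.

7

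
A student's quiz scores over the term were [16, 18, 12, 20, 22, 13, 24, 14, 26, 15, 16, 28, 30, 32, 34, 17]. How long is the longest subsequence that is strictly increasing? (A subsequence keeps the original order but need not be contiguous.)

Let dp[i] be the length of the longest such subsequence ending at index i:
i:      1  2  3  4  5  6  7  8  9 10 11 12 13 14 15 16
a[i]:  16 18 12 20 22 13 24 14 26 15 16 28 30 32 34 17
dp:     1  2  1  3  4  2  5  3  6  4  5  7  8  9 10  6
Maximum dp value is 10.

10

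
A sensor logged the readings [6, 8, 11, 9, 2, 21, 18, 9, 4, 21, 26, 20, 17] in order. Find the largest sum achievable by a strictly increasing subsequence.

90

Let S[i] be the best sum of a strictly increasing subsequence ending at i:
i:      1  2  3  4  5  6  7  8  9 10 11 12 13
a[i]:   6  8 11  9  2 21 18  9  4 21 26 20 17
S:      6 14 25 23  2 46 43 23  6 64 90 63 42
Maximum is 90 (e.g. 6 + 8 + 11 + 18 + 21 + 26).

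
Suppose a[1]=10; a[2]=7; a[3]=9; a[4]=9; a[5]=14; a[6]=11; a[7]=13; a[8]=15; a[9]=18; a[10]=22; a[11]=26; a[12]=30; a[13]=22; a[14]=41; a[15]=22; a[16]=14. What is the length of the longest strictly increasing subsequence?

Track the smallest tail for each achievable length (strict):
10 → extends → [10]
7 → replaces 10 → [7]
9 → extends → [7, 9]
9 → already a tail → [7, 9]
14 → extends → [7, 9, 14]
11 → replaces 14 → [7, 9, 11]
13 → extends → [7, 9, 11, 13]
15 → extends → [7, 9, 11, 13, 15]
18 → extends → [7, 9, 11, 13, 15, 18]
22 → extends → [7, 9, 11, 13, 15, 18, 22]
26 → extends → [7, 9, 11, 13, 15, 18, 22, 26]
30 → extends → [7, 9, 11, 13, 15, 18, 22, 26, 30]
22 → already a tail → [7, 9, 11, 13, 15, 18, 22, 26, 30]
41 → extends → [7, 9, 11, 13, 15, 18, 22, 26, 30, 41]
22 → already a tail → [7, 9, 11, 13, 15, 18, 22, 26, 30, 41]
14 → replaces 15 → [7, 9, 11, 13, 14, 18, 22, 26, 30, 41]
Ten tails, so the longest strictly increasing subsequence has length 10 (e.g. 7, 9, 11, 13, 15, 18, 22, 26, 30, 41).

10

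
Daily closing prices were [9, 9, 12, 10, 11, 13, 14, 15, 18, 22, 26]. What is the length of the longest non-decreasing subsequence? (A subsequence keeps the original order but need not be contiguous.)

Let dp[i] be the length of the longest such subsequence ending at index i:
i:      1  2  3  4  5  6  7  8  9 10 11
a[i]:   9  9 12 10 11 13 14 15 18 22 26
dp:     1  2  3  3  4  5  6  7  8  9 10
Maximum dp value is 10.

10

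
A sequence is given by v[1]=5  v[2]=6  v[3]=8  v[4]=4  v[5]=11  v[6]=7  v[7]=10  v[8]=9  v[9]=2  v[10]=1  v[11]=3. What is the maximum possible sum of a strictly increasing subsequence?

Let S[i] be the best sum of a strictly increasing subsequence ending at i:
i:      1  2  3  4  5  6  7  8  9 10 11
v[i]:   5  6  8  4 11  7 10  9  2  1  3
S:      5 11 19  4 30 18 29 28  2  1  5
Maximum is 30 (e.g. 5 + 6 + 8 + 11).

30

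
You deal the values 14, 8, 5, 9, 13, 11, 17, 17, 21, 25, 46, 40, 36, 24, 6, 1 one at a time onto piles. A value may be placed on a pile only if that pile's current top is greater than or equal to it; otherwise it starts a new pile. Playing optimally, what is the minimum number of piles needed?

7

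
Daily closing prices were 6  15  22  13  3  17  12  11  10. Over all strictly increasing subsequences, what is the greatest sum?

Let S[i] be the best sum of a strictly increasing subsequence ending at i:
i:      1  2  3  4  5  6  7  8  9
a[i]:   6 15 22 13  3 17 12 11 10
S:      6 21 43 19  3 38 18 17 16
Maximum is 43 (e.g. 6 + 15 + 22).

43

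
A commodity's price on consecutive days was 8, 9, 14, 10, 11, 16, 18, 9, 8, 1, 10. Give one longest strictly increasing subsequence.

Patience tails give the LIS length; then backtrack through the dp parents:
8 → extends → [8]
9 → extends → [8, 9]
14 → extends → [8, 9, 14]
10 → replaces 14 → [8, 9, 10]
11 → extends → [8, 9, 10, 11]
16 → extends → [8, 9, 10, 11, 16]
18 → extends → [8, 9, 10, 11, 16, 18]
9 → already a tail → [8, 9, 10, 11, 16, 18]
8 → already a tail → [8, 9, 10, 11, 16, 18]
1 → replaces 8 → [1, 9, 10, 11, 16, 18]
10 → already a tail → [1, 9, 10, 11, 16, 18]
Length 6; one witness is 8, 9, 10, 11, 16, 18.

8, 9, 10, 11, 16, 18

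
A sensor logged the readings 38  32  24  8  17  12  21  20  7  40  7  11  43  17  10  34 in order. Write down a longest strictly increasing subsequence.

8, 17, 21, 40, 43

Patience tails give the LIS length; then backtrack through the dp parents:
38 → extends → [38]
32 → replaces 38 → [32]
24 → replaces 32 → [24]
8 → replaces 24 → [8]
17 → extends → [8, 17]
12 → replaces 17 → [8, 12]
21 → extends → [8, 12, 21]
20 → replaces 21 → [8, 12, 20]
7 → replaces 8 → [7, 12, 20]
40 → extends → [7, 12, 20, 40]
7 → already a tail → [7, 12, 20, 40]
11 → replaces 12 → [7, 11, 20, 40]
43 → extends → [7, 11, 20, 40, 43]
17 → replaces 20 → [7, 11, 17, 40, 43]
10 → replaces 11 → [7, 10, 17, 40, 43]
34 → replaces 40 → [7, 10, 17, 34, 43]
Length 5; one witness is 8, 17, 21, 40, 43.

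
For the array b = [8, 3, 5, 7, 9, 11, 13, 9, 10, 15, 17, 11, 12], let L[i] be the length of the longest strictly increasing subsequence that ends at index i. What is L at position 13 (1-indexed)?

dp[i] = 1 + max{dp[j] : j<i, b[j]<b[i]} (or 1 if no such j):
i:      1  2  3  4  5  6  7  8  9 10 11 12 13
b[i]:   8  3  5  7  9 11 13  9 10 15 17 11 12
dp:     1  1  2  3  4  5  6  4  5  7  8  6  7
At index 13 the value is 7.

7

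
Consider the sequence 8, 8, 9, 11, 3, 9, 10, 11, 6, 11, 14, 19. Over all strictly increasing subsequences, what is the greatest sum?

71

Let S[i] be the best sum of a strictly increasing subsequence ending at i:
i:      1  2  3  4  5  6  7  8  9 10 11 12
a[i]:   8  8  9 11  3  9 10 11  6 11 14 19
S:      8  8 17 28  3 17 27 38  9 38 52 71
Maximum is 71 (e.g. 8 + 9 + 10 + 11 + 14 + 19).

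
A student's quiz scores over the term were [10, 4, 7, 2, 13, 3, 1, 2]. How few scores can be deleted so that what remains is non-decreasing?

Fewest deletions = n − (longest non-decreasing subsequence).
Patience tails:
10 → extends → [10]
4 → replaces 10 → [4]
7 → extends → [4, 7]
2 → replaces 4 → [2, 7]
13 → extends → [2, 7, 13]
3 → replaces 7 → [2, 3, 13]
1 → replaces 2 → [1, 3, 13]
2 → replaces 3 → [1, 2, 13]
Longest non-decreasing subsequence has length 3, so deletions = 8 − 3 = 5.

5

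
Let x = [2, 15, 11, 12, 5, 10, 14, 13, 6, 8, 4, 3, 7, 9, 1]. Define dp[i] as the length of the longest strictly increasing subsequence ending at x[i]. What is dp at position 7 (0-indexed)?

4

dp[i] = 1 + max{dp[j] : j<i, x[j]<x[i]} (or 1 if no such j):
i:      0  1  2  3  4  5  6  7  8  9 10 11 12 13 14
x[i]:   2 15 11 12  5 10 14 13  6  8  4  3  7  9  1
dp:     1  2  2  3  2  3  4  4  3  4  2  2  4  5  1
At index 7 the value is 4.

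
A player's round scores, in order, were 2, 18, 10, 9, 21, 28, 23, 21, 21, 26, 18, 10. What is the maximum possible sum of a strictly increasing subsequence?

Let S[i] be the best sum of a strictly increasing subsequence ending at i:
i:      1  2  3  4  5  6  7  8  9 10 11 12
a[i]:   2 18 10  9 21 28 23 21 21 26 18 10
S:      2 20 12 11 41 69 64 41 41 90 30 21
Maximum is 90 (e.g. 2 + 18 + 21 + 23 + 26).

90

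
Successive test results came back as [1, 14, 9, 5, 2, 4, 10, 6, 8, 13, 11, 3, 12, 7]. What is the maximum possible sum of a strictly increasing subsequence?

44

Let S[i] be the best sum of a strictly increasing subsequence ending at i:
i:      1  2  3  4  5  6  7  8  9 10 11 12 13 14
a[i]:   1 14  9  5  2  4 10  6  8 13 11  3 12  7
S:      1 15 10  6  3  7 20 13 21 34 32  6 44 20
Maximum is 44 (e.g. 1 + 2 + 4 + 6 + 8 + 11 + 12).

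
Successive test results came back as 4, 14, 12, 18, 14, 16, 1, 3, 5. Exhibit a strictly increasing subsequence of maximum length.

Patience tails give the LIS length; then backtrack through the dp parents:
4 → extends → [4]
14 → extends → [4, 14]
12 → replaces 14 → [4, 12]
18 → extends → [4, 12, 18]
14 → replaces 18 → [4, 12, 14]
16 → extends → [4, 12, 14, 16]
1 → replaces 4 → [1, 12, 14, 16]
3 → replaces 12 → [1, 3, 14, 16]
5 → replaces 14 → [1, 3, 5, 16]
Length 4; one witness is 4, 12, 14, 16.

4, 12, 14, 16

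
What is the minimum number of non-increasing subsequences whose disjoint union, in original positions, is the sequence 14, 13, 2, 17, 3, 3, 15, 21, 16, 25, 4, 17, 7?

Place each on the leftmost legal pile:
14 → new pile 1 (tops now [14])
13 → pile 1 (tops now [13])
2 → pile 1 (tops now [2])
17 → new pile 2 (tops now [2, 17])
3 → pile 2 (tops now [2, 3])
3 → pile 2 (tops now [2, 3])
15 → new pile 3 (tops now [2, 3, 15])
21 → new pile 4 (tops now [2, 3, 15, 21])
16 → pile 4 (tops now [2, 3, 15, 16])
25 → new pile 5 (tops now [2, 3, 15, 16, 25])
4 → pile 3 (tops now [2, 3, 4, 16, 25])
17 → pile 5 (tops now [2, 3, 4, 16, 17])
7 → pile 4 (tops now [2, 3, 4, 7, 17])
Five piles.

5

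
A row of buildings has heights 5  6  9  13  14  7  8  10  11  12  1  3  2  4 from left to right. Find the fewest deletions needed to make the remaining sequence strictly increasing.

7

Fewest deletions = n − (longest strictly increasing subsequence).
i:      1  2  3  4  5  6  7  8  9 10 11 12 13 14
a[i]:   5  6  9 13 14  7  8 10 11 12  1  3  2  4
dp:     1  2  3  4  5  3  4  5  6  7  1  2  2  3
max dp = 7, so deletions = 14 − 7 = 7.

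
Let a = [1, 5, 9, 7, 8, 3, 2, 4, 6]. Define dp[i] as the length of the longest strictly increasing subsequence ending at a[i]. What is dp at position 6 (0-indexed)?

2

dp[i] = 1 + max{dp[j] : j<i, a[j]<a[i]} (or 1 if no such j):
i:     0 1 2 3 4 5 6 7 8
a[i]:  1 5 9 7 8 3 2 4 6
dp:    1 2 3 3 4 2 2 3 4
At index 6 the value is 2.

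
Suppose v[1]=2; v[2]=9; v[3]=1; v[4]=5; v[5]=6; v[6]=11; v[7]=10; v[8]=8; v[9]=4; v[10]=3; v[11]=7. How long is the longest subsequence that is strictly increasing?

Let dp[i] be the length of the longest such subsequence ending at index i:
i:      1  2  3  4  5  6  7  8  9 10 11
v[i]:   2  9  1  5  6 11 10  8  4  3  7
dp:     1  2  1  2  3  4  4  4  2  2  4
Maximum dp value is 4.

4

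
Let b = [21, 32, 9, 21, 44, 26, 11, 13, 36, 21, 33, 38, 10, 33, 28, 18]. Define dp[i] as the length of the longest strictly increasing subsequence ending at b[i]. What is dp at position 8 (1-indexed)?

dp[i] = 1 + max{dp[j] : j<i, b[j]<b[i]} (or 1 if no such j):
i:      1  2  3  4  5  6  7  8  9 10 11 12 13 14 15 16
b[i]:  21 32  9 21 44 26 11 13 36 21 33 38 10 33 28 18
dp:     1  2  1  2  3  3  2  3  4  4  5  6  2  5  5  4
At index 8 the value is 3.

3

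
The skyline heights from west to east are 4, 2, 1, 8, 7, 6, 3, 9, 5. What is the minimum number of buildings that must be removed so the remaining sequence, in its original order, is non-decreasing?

6

Fewest deletions = n − (longest non-decreasing subsequence).
Patience tails:
4 → extends → [4]
2 → replaces 4 → [2]
1 → replaces 2 → [1]
8 → extends → [1, 8]
7 → replaces 8 → [1, 7]
6 → replaces 7 → [1, 6]
3 → replaces 6 → [1, 3]
9 → extends → [1, 3, 9]
5 → replaces 9 → [1, 3, 5]
Longest non-decreasing subsequence has length 3, so deletions = 9 − 3 = 6.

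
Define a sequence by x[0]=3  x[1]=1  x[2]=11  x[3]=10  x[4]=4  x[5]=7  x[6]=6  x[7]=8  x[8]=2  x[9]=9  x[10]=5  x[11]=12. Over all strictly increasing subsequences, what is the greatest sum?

43

Let S[i] be the best sum of a strictly increasing subsequence ending at i:
i:      0  1  2  3  4  5  6  7  8  9 10 11
x[i]:   3  1 11 10  4  7  6  8  2  9  5 12
S:      3  1 14 13  7 14 13 22  3 31 12 43
Maximum is 43 (e.g. 3 + 4 + 7 + 8 + 9 + 12).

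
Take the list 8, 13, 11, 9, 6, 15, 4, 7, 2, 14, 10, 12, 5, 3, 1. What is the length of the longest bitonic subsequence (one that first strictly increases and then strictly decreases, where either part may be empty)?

inc[i] = longest strictly increasing subsequence ending at i; dec[i] = longest strictly decreasing subsequence starting at i:
i:      1  2  3  4  5  6  7  8  9 10 11 12 13 14 15
a[i]:   8 13 11  9  6 15  4  7  2 14 10 12  5  3  1
inc:    1  2  2  2  1  3  1  2  1  3  3  4  2  2  1
dec:    5  7  6  5  4  6  3  4  2  5  4  4  3  2  1
Best peak at i=2 (value 13): inc=2, dec=7, length 2+7−1 = 8.

8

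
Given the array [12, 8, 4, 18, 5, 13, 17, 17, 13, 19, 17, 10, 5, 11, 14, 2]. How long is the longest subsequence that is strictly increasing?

Let dp[i] be the length of the longest such subsequence ending at index i:
i:      1  2  3  4  5  6  7  8  9 10 11 12 13 14 15 16
a[i]:  12  8  4 18  5 13 17 17 13 19 17 10  5 11 14  2
dp:     1  1  1  2  2  3  4  4  3  5  4  3  2  4  5  1
Maximum dp value is 5.

5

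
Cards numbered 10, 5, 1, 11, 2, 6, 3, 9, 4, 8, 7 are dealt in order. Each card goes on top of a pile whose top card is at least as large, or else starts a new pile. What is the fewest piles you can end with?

Place each on the leftmost legal pile:
10 → new pile 1 (tops now [10])
5 → pile 1 (tops now [5])
1 → pile 1 (tops now [1])
11 → new pile 2 (tops now [1, 11])
2 → pile 2 (tops now [1, 2])
6 → new pile 3 (tops now [1, 2, 6])
3 → pile 3 (tops now [1, 2, 3])
9 → new pile 4 (tops now [1, 2, 3, 9])
4 → pile 4 (tops now [1, 2, 3, 4])
8 → new pile 5 (tops now [1, 2, 3, 4, 8])
7 → pile 5 (tops now [1, 2, 3, 4, 7])
Five piles.

5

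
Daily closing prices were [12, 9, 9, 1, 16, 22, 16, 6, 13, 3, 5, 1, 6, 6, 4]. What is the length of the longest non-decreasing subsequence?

Let dp[i] be the length of the longest such subsequence ending at index i:
i:      1  2  3  4  5  6  7  8  9 10 11 12 13 14 15
a[i]:  12  9  9  1 16 22 16  6 13  3  5  1  6  6  4
dp:     1  1  2  1  3  4  4  2  3  2  3  2  4  5  3
Maximum dp value is 5.

5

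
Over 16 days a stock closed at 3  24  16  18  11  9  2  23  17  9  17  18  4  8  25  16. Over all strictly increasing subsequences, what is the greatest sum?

Let S[i] be the best sum of a strictly increasing subsequence ending at i:
i:      1  2  3  4  5  6  7  8  9 10 11 12 13 14 15 16
a[i]:   3 24 16 18 11  9  2 23 17  9 17 18  4  8 25 16
S:      3 27 19 37 14 12  2 60 36 12 36 54  7 15 85 31
Maximum is 85 (e.g. 3 + 16 + 18 + 23 + 25).

85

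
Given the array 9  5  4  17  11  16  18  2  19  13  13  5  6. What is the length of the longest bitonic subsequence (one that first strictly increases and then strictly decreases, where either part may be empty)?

7

inc[i] = longest strictly increasing subsequence ending at i; dec[i] = longest strictly decreasing subsequence starting at i:
i:      1  2  3  4  5  6  7  8  9 10 11 12 13
a[i]:   9  5  4 17 11 16 18  2 19 13 13  5  6
inc:    1  1  1  2  2  3  4  1  5  3  3  2  3
dec:    4  3  2  4  2  3  3  1  3  2  2  1  1
Best peak at i=9 (value 19): inc=5, dec=3, length 5+3−1 = 7.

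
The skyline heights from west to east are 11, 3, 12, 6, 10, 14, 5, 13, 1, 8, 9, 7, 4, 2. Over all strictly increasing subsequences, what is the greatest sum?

37

Let S[i] be the best sum of a strictly increasing subsequence ending at i:
i:      1  2  3  4  5  6  7  8  9 10 11 12 13 14
a[i]:  11  3 12  6 10 14  5 13  1  8  9  7  4  2
S:     11  3 23  9 19 37  8 36  1 17 26 16  7  3
Maximum is 37 (e.g. 11 + 12 + 14).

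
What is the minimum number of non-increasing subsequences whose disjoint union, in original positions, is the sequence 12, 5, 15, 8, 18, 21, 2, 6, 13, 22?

5

Place each on the leftmost legal pile:
12 → new pile 1 (tops now [12])
5 → pile 1 (tops now [5])
15 → new pile 2 (tops now [5, 15])
8 → pile 2 (tops now [5, 8])
18 → new pile 3 (tops now [5, 8, 18])
21 → new pile 4 (tops now [5, 8, 18, 21])
2 → pile 1 (tops now [2, 8, 18, 21])
6 → pile 2 (tops now [2, 6, 18, 21])
13 → pile 3 (tops now [2, 6, 13, 21])
22 → new pile 5 (tops now [2, 6, 13, 21, 22])
Five piles.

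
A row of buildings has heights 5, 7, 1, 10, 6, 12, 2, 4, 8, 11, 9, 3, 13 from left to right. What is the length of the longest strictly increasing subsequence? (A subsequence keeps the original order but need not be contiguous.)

Let dp[i] be the length of the longest such subsequence ending at index i:
i:      1  2  3  4  5  6  7  8  9 10 11 12 13
a[i]:   5  7  1 10  6 12  2  4  8 11  9  3 13
dp:     1  2  1  3  2  4  2  3  4  5  5  3  6
Maximum dp value is 6.

6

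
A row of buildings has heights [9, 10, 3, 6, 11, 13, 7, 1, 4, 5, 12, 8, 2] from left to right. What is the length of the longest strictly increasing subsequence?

Let dp[i] be the length of the longest such subsequence ending at index i:
i:      1  2  3  4  5  6  7  8  9 10 11 12 13
a[i]:   9 10  3  6 11 13  7  1  4  5 12  8  2
dp:     1  2  1  2  3  4  3  1  2  3  4  4  2
Maximum dp value is 4.

4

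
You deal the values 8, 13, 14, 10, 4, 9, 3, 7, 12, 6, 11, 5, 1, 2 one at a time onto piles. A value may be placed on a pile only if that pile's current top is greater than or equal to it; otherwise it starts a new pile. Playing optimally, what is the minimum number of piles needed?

3

The minimum number of non-increasing subsequences covering a sequence equals the length of its longest strictly increasing subsequence.
LIS length is 3 (e.g. 8, 13, 14), so 3 piles are needed.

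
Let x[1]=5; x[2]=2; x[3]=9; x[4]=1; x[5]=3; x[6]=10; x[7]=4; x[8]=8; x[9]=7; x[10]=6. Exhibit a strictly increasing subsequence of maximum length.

2, 3, 4, 8

Patience tails give the LIS length; then backtrack through the dp parents:
5 → extends → [5]
2 → replaces 5 → [2]
9 → extends → [2, 9]
1 → replaces 2 → [1, 9]
3 → replaces 9 → [1, 3]
10 → extends → [1, 3, 10]
4 → replaces 10 → [1, 3, 4]
8 → extends → [1, 3, 4, 8]
7 → replaces 8 → [1, 3, 4, 7]
6 → replaces 7 → [1, 3, 4, 6]
Length 4; one witness is 2, 3, 4, 8.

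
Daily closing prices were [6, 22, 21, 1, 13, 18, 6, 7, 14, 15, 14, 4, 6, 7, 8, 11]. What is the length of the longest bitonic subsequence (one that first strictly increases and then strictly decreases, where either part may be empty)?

inc[i] = longest strictly increasing subsequence ending at i; dec[i] = longest strictly decreasing subsequence starting at i:
i:      1  2  3  4  5  6  7  8  9 10 11 12 13 14 15 16
a[i]:   6 22 21  1 13 18  6  7 14 15 14  4  6  7  8 11
inc:    1  2  2  1  2  3  2  3  4  5  4  2  3  4  5  6
dec:    2  6  5  1  3  4  2  2  2  3  2  1  1  1  1  1
Best peak at i=2 (value 22): inc=2, dec=6, length 2+6−1 = 7.

7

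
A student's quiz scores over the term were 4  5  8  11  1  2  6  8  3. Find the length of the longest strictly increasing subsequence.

Track the smallest tail for each achievable length (strict):
4 → extends → [4]
5 → extends → [4, 5]
8 → extends → [4, 5, 8]
11 → extends → [4, 5, 8, 11]
1 → replaces 4 → [1, 5, 8, 11]
2 → replaces 5 → [1, 2, 8, 11]
6 → replaces 8 → [1, 2, 6, 11]
8 → replaces 11 → [1, 2, 6, 8]
3 → replaces 6 → [1, 2, 3, 8]
Four tails, so the longest strictly increasing subsequence has length 4 (e.g. 4, 5, 8, 11).

4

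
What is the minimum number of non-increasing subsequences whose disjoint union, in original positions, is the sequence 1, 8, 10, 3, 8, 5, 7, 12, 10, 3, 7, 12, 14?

7

Place each on the leftmost legal pile:
1 → new pile 1 (tops now [1])
8 → new pile 2 (tops now [1, 8])
10 → new pile 3 (tops now [1, 8, 10])
3 → pile 2 (tops now [1, 3, 10])
8 → pile 3 (tops now [1, 3, 8])
5 → pile 3 (tops now [1, 3, 5])
7 → new pile 4 (tops now [1, 3, 5, 7])
12 → new pile 5 (tops now [1, 3, 5, 7, 12])
10 → pile 5 (tops now [1, 3, 5, 7, 10])
3 → pile 2 (tops now [1, 3, 5, 7, 10])
7 → pile 4 (tops now [1, 3, 5, 7, 10])
12 → new pile 6 (tops now [1, 3, 5, 7, 10, 12])
14 → new pile 7 (tops now [1, 3, 5, 7, 10, 12, 14])
Seven piles.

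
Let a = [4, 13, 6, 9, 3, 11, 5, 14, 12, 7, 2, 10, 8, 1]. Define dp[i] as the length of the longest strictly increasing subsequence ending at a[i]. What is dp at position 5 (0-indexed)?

dp[i] = 1 + max{dp[j] : j<i, a[j]<a[i]} (or 1 if no such j):
i:      0  1  2  3  4  5  6  7  8  9 10 11 12 13
a[i]:   4 13  6  9  3 11  5 14 12  7  2 10  8  1
dp:     1  2  2  3  1  4  2  5  5  3  1  4  4  1
At index 5 the value is 4.

4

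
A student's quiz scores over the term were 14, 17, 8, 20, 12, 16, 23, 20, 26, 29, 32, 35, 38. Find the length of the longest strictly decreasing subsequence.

Negate each value so 'decreasing' becomes 'increasing', then run patience tails on the negated sequence:
-14 → extends → [-14]
-17 → replaces -14 → [-17]
-8 → extends → [-17, -8]
-20 → replaces -17 → [-20, -8]
-12 → replaces -8 → [-20, -12]
-16 → replaces -12 → [-20, -16]
-23 → replaces -20 → [-23, -16]
-20 → replaces -16 → [-23, -20]
-26 → replaces -23 → [-26, -20]
-29 → replaces -26 → [-29, -20]
-32 → replaces -29 → [-32, -20]
-35 → replaces -32 → [-35, -20]
-38 → replaces -35 → [-38, -20]
Two tails, so the longest strictly decreasing subsequence of the original has length 2.

2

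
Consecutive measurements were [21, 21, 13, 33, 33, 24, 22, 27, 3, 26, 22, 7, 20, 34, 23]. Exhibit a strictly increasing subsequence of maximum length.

Patience tails give the LIS length; then backtrack through the dp parents:
21 → extends → [21]
21 → already a tail → [21]
13 → replaces 21 → [13]
33 → extends → [13, 33]
33 → already a tail → [13, 33]
24 → replaces 33 → [13, 24]
22 → replaces 24 → [13, 22]
27 → extends → [13, 22, 27]
3 → replaces 13 → [3, 22, 27]
26 → replaces 27 → [3, 22, 26]
22 → already a tail → [3, 22, 26]
7 → replaces 22 → [3, 7, 26]
20 → replaces 26 → [3, 7, 20]
34 → extends → [3, 7, 20, 34]
23 → replaces 34 → [3, 7, 20, 23]
Length 4; one witness is 21, 24, 27, 34.

21, 24, 27, 34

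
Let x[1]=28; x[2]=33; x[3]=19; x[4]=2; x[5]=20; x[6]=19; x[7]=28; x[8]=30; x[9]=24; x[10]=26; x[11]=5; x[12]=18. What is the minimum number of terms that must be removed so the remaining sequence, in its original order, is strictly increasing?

8

Fewest deletions = n − (longest strictly increasing subsequence).
Patience tails:
28 → extends → [28]
33 → extends → [28, 33]
19 → replaces 28 → [19, 33]
2 → replaces 19 → [2, 33]
20 → replaces 33 → [2, 20]
19 → replaces 20 → [2, 19]
28 → extends → [2, 19, 28]
30 → extends → [2, 19, 28, 30]
24 → replaces 28 → [2, 19, 24, 30]
26 → replaces 30 → [2, 19, 24, 26]
5 → replaces 19 → [2, 5, 24, 26]
18 → replaces 24 → [2, 5, 18, 26]
Longest strictly increasing subsequence has length 4, so deletions = 12 − 4 = 8.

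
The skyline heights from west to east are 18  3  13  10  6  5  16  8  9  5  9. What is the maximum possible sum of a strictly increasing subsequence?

32

Let S[i] be the best sum of a strictly increasing subsequence ending at i:
i:      1  2  3  4  5  6  7  8  9 10 11
a[i]:  18  3 13 10  6  5 16  8  9  5  9
S:     18  3 16 13  9  8 32 17 26  8 26
Maximum is 32 (e.g. 3 + 13 + 16).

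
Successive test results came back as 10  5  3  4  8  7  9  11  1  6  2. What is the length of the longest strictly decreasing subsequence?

Negate each value so 'decreasing' becomes 'increasing', then run patience tails on the negated sequence:
-10 → extends → [-10]
-5 → extends → [-10, -5]
-3 → extends → [-10, -5, -3]
-4 → replaces -3 → [-10, -5, -4]
-8 → replaces -5 → [-10, -8, -4]
-7 → replaces -4 → [-10, -8, -7]
-9 → replaces -8 → [-10, -9, -7]
-11 → replaces -10 → [-11, -9, -7]
-1 → extends → [-11, -9, -7, -1]
-6 → replaces -1 → [-11, -9, -7, -6]
-2 → extends → [-11, -9, -7, -6, -2]
Five tails, so the longest strictly decreasing subsequence of the original has length 5.

5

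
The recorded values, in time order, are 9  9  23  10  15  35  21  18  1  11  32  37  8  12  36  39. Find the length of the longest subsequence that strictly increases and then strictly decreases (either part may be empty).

inc[i] = longest strictly increasing subsequence ending at i; dec[i] = longest strictly decreasing subsequence starting at i:
i:      1  2  3  4  5  6  7  8  9 10 11 12 13 14 15 16
a[i]:   9  9 23 10 15 35 21 18  1 11 32 37  8 12 36 39
inc:    1  1  2  2  3  4  4  4  1  3  5  6  2  4  6  7
dec:    2  2  5  2  3  5  4  3  1  2  2  2  1  1  1  1
Best peak at i=6 (value 35): inc=4, dec=5, length 4+5−1 = 8.

8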